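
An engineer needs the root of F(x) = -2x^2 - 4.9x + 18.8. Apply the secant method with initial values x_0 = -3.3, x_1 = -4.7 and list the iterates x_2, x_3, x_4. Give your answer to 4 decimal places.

-4.4883, -4.5256, -4.5266

F(-3.3) = 13.190000, F(-4.7) = -2.350000
x_2 = -4.700000 − (-2.350000)·(-4.700000 − (-3.300000)) / (-2.350000 − 13.190000) = -4.700000 − (3.290000)/(-15.540000) = -4.488288
F(-4.488288) = 0.503149
x_3 = -4.488288 − 0.503149·(-4.488288 − (-4.700000)) / (0.503149 − (-2.350000)) = -4.488288 − (0.106523)/(2.853149) = -4.525623
F(-4.525623) = 0.013021
x_4 = -4.525623 − 0.013021·(-4.525623 − (-4.488288)) / (0.013021 − 0.503149) = -4.525623 − (-0.000486)/(-0.490128) = -4.526615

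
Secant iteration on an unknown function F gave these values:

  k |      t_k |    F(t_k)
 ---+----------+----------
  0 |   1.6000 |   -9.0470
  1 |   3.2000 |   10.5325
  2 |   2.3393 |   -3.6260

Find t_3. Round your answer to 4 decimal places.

t_3 = 2.3393 − (-3.6260)·(2.3393 − 3.2000) / (-3.6260 − 10.5325)
   = 2.3393 − (3.120898)/(-14.158500) = 2.559726

2.5597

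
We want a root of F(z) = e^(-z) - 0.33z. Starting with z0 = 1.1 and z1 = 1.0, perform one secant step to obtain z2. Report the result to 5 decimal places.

1.05570

F(1.1) = -0.0301289, F(1.0) = 0.0378794
z2 = 1.0000000 − 0.0378794·(1.0000000 − 1.1000000) / (0.0378794 − (-0.0301289)) = 1.0000000 − (-0.0037879)/(0.0680084) = 1.0556982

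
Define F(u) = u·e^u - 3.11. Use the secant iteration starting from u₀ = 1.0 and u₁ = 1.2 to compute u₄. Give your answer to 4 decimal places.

F(1.0) = -0.391718, F(1.2) = 0.874140
u₂ = 1.200000 − 0.874140·(1.200000 − 1.000000) / (0.874140 − (-0.391718)) = 1.200000 − (0.174828)/(1.265858) = 1.061890
F(1.061890) = -0.039195
u₃ = 1.061890 − (-0.039195)·(1.061890 − 1.200000) / (-0.039195 − 0.874140) = 1.061890 − (0.005413)/(-0.913335) = 1.067817
F(1.067817) = -0.003699
u₄ = 1.067817 − (-0.003699)·(1.067817 − 1.061890) / (-0.003699 − (-0.039195)) = 1.067817 − (-0.000022)/(0.035496) = 1.068434

1.0684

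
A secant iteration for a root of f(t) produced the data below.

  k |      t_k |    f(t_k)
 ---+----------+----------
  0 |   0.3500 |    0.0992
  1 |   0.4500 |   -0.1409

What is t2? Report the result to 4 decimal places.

0.3913

t2 = 0.4500 − (-0.1409)·(0.4500 − 0.3500) / (-0.1409 − 0.0992)
   = 0.4500 − (-0.014090)/(-0.240100) = 0.391316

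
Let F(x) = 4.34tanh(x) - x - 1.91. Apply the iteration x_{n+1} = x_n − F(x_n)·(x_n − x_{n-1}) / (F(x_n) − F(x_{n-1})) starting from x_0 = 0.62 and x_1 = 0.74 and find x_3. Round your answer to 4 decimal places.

0.6925

F(0.62) = -0.138104, F(0.74) = 0.080490
x_2 = 0.740000 − 0.080490·(0.740000 − 0.620000) / (0.080490 − (-0.138104)) = 0.740000 − (0.009659)/(0.218594) = 0.695814
F(0.695814) = 0.005582
x_3 = 0.695814 − 0.005582·(0.695814 − 0.740000) / (0.005582 − 0.080490) = 0.695814 − (-0.000247)/(-0.074908) = 0.692522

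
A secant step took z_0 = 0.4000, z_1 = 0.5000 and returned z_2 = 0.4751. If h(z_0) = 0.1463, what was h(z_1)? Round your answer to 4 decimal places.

-0.0485

The secant line through (0.4000, 0.1463) and (0.5000, h(z_1)) crosses zero at z_2 = 0.4751.
So (0.4000, 0.1463), (0.5000, h(z_1)), (0.4751, 0) are collinear:
h(z_1) = 0.1463 · (0.5000 − 0.4751) / (0.4000 − 0.4751) = 0.1463 · (0.024900)/(-0.075100) = -0.048507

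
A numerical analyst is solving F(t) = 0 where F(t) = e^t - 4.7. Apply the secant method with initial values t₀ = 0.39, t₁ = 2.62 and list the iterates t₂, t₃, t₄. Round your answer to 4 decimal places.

F(0.39) = -3.223019, F(2.62) = 9.035724
t₂ = 2.620000 − 9.035724·(2.620000 − 0.390000) / (9.035724 − (-3.223019)) = 2.620000 − (20.149664)/(12.258743) = 0.976303
F(0.976303) = -2.045377
t₃ = 0.976303 − (-2.045377)·(0.976303 − 2.620000) / (-2.045377 − 9.035724) = 0.976303 − (3.361981)/(-11.081101) = 1.279700
F(1.279700) = -1.104438
t₄ = 1.279700 − (-1.104438)·(1.279700 − 0.976303) / (-1.104438 − (-2.045377)) = 1.279700 − (-0.335084)/(0.940939) = 1.635817

0.9763, 1.2797, 1.6358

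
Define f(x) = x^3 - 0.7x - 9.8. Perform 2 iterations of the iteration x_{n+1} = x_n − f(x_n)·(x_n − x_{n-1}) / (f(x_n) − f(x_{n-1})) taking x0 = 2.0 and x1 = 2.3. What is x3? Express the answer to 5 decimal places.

f(2.0) = -3.2000000, f(2.3) = 0.7570000
x2 = 2.3000000 − 0.7570000·(2.3000000 − 2.0000000) / (0.7570000 − (-3.2000000)) = 2.3000000 − (0.2271000)/(3.9570000) = 2.2426080
f(2.2426080) = -0.0910976
x3 = 2.2426080 − (-0.0910976)·(2.2426080 − 2.3000000) / (-0.0910976 − 0.7570000) = 2.2426080 − (0.0052283)/(-0.8480976) = 2.2487727

2.24877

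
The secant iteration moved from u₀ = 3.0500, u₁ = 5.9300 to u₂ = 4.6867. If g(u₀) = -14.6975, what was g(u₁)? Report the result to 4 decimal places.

11.1648

The secant line through (3.0500, -14.6975) and (5.9300, g(u₁)) crosses zero at u₂ = 4.6867.
So (3.0500, -14.6975), (5.9300, g(u₁)), (4.6867, 0) are collinear:
g(u₁) = -14.6975 · (5.9300 − 4.6867) / (3.0500 − 4.6867) = -14.6975 · (1.243300)/(-1.636700) = 11.164784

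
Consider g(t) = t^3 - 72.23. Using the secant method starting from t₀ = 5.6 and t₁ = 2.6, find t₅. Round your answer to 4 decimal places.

g(5.6) = 103.386000, g(2.6) = -54.654000
t₂ = 2.600000 − (-54.654000)·(2.600000 − 5.600000) / (-54.654000 − 103.386000) = 2.600000 − (163.962000)/(-158.040000) = 3.637472
g(3.637472) = -24.101890
t₃ = 3.637472 − (-24.101890)·(3.637472 − 2.600000) / (-24.101890 − (-54.654000)) = 3.637472 − (-25.005025)/(30.552110) = 4.455910
g(4.455910) = 16.242694
t₄ = 4.455910 − 16.242694·(4.455910 − 3.637472) / (16.242694 − (-24.101890)) = 4.455910 − (13.293647)/(40.344584) = 4.126407
g(4.126407) = -1.968677
t₅ = 4.126407 − (-1.968677)·(4.126407 − 4.455910) / (-1.968677 − 16.242694) = 4.126407 − (0.648684)/(-18.211372) = 4.162027

4.1620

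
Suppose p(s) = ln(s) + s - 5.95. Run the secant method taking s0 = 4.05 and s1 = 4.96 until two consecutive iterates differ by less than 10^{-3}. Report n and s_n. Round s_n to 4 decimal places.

n = 4, s_n = 4.4558

p(4.05) = -0.501283, p(4.96) = 0.611406
s2 = 4.960000 − 0.611406·(0.910000)/(1.112689) = 4.459969;  |Δ| = 0.500031
p(4.459969) = 0.005110
s3 = 4.459969 − 0.005110·(-0.500031)/(-0.606295) = 4.455754;  |Δ| = 0.004215
p(4.455754) = -0.000050
s4 = 4.455754 − (-0.000050)·(-0.004215)/(-0.005160) = 4.455795;  |Δ| = 0.000041
|s4 − s3| = 0.000041 < 10^{-3}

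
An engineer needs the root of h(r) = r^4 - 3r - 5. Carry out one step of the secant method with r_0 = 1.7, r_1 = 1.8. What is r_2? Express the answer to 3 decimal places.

1.795

h(1.7) = -1.74790, h(1.8) = 0.09760
r_2 = 1.80000 − 0.09760·(1.80000 − 1.70000) / (0.09760 − (-1.74790)) = 1.80000 − (0.00976)/(1.84550) = 1.79471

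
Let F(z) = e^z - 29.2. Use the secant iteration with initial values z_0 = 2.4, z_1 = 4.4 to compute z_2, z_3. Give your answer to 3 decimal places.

2.916, 3.169

F(2.4) = -18.17682, F(4.4) = 52.25087
z_2 = 4.40000 − 52.25087·(4.40000 − 2.40000) / (52.25087 − (-18.17682)) = 4.40000 − (104.50174)/(70.42769) = 2.91618
F(2.91618) = -10.72933
z_3 = 2.91618 − (-10.72933)·(2.91618 − 4.40000) / (-10.72933 − 52.25087) = 2.91618 − (15.92035)/(-62.98020) = 3.16897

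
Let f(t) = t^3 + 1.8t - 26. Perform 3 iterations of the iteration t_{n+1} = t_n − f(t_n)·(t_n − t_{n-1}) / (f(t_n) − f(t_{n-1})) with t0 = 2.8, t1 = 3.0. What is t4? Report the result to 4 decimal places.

f(2.8) = 0.992000, f(3.0) = 6.400000
t2 = 3.000000 − 6.400000·(3.000000 − 2.800000) / (6.400000 − 0.992000) = 3.000000 − (1.280000)/(5.408000) = 2.763314
f(2.763314) = 0.074357
t3 = 2.763314 − 0.074357·(2.763314 − 3.000000) / (0.074357 − 6.400000) = 2.763314 − (-0.017599)/(-6.325643) = 2.760531
f(2.760531) = 0.005679
t4 = 2.760531 − 0.005679·(2.760531 − 2.763314) / (0.005679 − 0.074357) = 2.760531 − (-0.000016)/(-0.068678) = 2.760301

2.7603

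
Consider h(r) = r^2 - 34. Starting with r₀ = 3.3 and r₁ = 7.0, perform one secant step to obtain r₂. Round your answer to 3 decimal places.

5.544

h(3.3) = -23.11000, h(7.0) = 15.00000
r₂ = 7.00000 − 15.00000·(7.00000 − 3.30000) / (15.00000 − (-23.11000)) = 7.00000 − (55.50000)/(38.11000) = 5.54369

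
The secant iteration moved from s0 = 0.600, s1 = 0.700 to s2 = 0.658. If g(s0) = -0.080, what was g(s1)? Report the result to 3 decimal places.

0.058

The secant line through (0.600, -0.080) and (0.700, g(s1)) crosses zero at s2 = 0.658.
So (0.600, -0.080), (0.700, g(s1)), (0.658, 0) are collinear:
g(s1) = -0.080 · (0.700 − 0.658) / (0.600 − 0.658) = -0.080 · (0.04200)/(-0.05800) = 0.05793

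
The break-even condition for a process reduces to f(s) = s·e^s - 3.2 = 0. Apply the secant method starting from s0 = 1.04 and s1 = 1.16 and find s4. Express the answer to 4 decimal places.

1.0832

f(1.04) = -0.257614, f(1.16) = 0.500323
s2 = 1.160000 − 0.500323·(1.160000 − 1.040000) / (0.500323 − (-0.257614)) = 1.160000 − (0.060039)/(0.757937) = 1.080787
f(1.080787) = -0.014925
s3 = 1.080787 − (-0.014925)·(1.080787 − 1.160000) / (-0.014925 − 0.500323) = 1.080787 − (0.001182)/(-0.515248) = 1.083081
f(1.083081) = -0.000831
s4 = 1.083081 − (-0.000831)·(1.083081 − 1.080787) / (-0.000831 − (-0.014925)) = 1.083081 − (-0.000002)/(0.014094) = 1.083216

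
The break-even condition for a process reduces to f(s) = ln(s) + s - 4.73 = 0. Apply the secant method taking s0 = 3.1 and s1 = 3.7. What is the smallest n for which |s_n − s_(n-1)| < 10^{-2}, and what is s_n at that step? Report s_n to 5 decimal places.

n = 3, s_n = 3.48229

f(3.1) = -0.4985979, f(3.7) = 0.2783328
s2 = 3.7000000 − 0.2783328·(0.6000000)/(0.7769307) = 3.4850520;  |Δ| = 0.2149480
f(3.4850520) = 0.0035350
s3 = 3.4850520 − 0.0035350·(-0.2149480)/(-0.2747978) = 3.4822869;  |Δ| = 0.0027651
|s3 − s2| = 0.0027651 < 10^{-2}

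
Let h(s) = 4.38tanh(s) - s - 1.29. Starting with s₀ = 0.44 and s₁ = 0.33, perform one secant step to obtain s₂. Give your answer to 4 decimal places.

h(0.44) = 0.081763, h(0.33) = -0.224879
s₂ = 0.330000 − (-0.224879)·(0.330000 − 0.440000) / (-0.224879 − 0.081763) = 0.330000 − (0.024737)/(-0.306642) = 0.410670

0.4107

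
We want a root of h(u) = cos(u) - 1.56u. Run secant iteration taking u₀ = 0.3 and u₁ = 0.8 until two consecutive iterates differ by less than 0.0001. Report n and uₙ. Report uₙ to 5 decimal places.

n = 5, uₙ = 0.54737

h(0.3) = 0.4873365, h(0.8) = -0.5512933
u₂ = 0.8000000 − (-0.5512933)·(0.5000000)/(-1.0386298) = 0.5346055;  |Δ| = 0.2653945
h(0.5346055) = 0.0264851
u₃ = 0.5346055 − 0.0264851·(-0.2653945)/(0.5777784) = 0.5467711;  |Δ| = 0.0121656
h(0.5467711) = 0.0012449
u₄ = 0.5467711 − 0.0012449·(0.0121656)/(-0.0252402) = 0.5473711;  |Δ| = 0.0006000
h(0.5473711) = -0.0000033
u₅ = 0.5473711 − (-0.0000033)·(0.0006000)/(-0.0012482) = 0.5473695;  |Δ| = 0.0000016
|u₅ − u₄| = 0.0000016 < 0.0001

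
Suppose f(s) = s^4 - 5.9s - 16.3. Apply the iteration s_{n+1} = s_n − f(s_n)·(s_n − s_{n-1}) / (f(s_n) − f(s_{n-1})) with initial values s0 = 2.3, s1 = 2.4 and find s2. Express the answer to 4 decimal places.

f(2.3) = -1.885900, f(2.4) = 2.717600
s2 = 2.400000 − 2.717600·(2.400000 − 2.300000) / (2.717600 − (-1.885900)) = 2.400000 − (0.271760)/(4.603500) = 2.340967

2.3410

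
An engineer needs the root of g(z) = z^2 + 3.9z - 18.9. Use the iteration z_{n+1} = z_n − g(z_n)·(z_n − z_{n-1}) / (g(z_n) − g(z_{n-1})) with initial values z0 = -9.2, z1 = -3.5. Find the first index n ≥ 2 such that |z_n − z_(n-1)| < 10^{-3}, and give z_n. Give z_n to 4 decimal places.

n = 7, z_n = -6.7147

g(-9.2) = 29.860000, g(-3.5) = -20.300000
z2 = -3.500000 − (-20.300000)·(5.700000)/(-50.160000) = -5.806818;  |Δ| = 2.306818
g(-5.806818) = -7.827454
z3 = -5.806818 − (-7.827454)·(-2.306818)/(12.472546) = -7.254519;  |Δ| = 1.447701
g(-7.254519) = 5.435419
z4 = -7.254519 − 5.435419·(-1.447701)/(13.262872) = -6.661219;  |Δ| = 0.593300
g(-6.661219) = -0.506916
z5 = -6.661219 − (-0.506916)·(0.593300)/(-5.942334) = -6.711831;  |Δ| = 0.050612
g(-6.711831) = -0.027466
z6 = -6.711831 − (-0.027466)·(-0.050612)/(0.479449) = -6.714730;  |Δ| = 0.002899
g(-6.714730) = 0.000155
z7 = -6.714730 − 0.000155·(-0.002899)/(0.027622) = -6.714714;  |Δ| = 0.000016
|z7 − z6| = 0.000016 < 10^{-3}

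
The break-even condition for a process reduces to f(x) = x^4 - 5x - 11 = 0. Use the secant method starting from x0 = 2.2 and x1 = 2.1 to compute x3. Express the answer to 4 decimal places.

2.1610

f(2.2) = 1.425600, f(2.1) = -2.051900
x2 = 2.100000 − (-2.051900)·(2.100000 − 2.200000) / (-2.051900 − 1.425600) = 2.100000 − (0.205190)/(-3.477500) = 2.159005
f(2.159005) = -0.067282
x3 = 2.159005 − (-0.067282)·(2.159005 − 2.100000) / (-0.067282 − (-2.051900)) = 2.159005 − (-0.003970)/(1.984618) = 2.161005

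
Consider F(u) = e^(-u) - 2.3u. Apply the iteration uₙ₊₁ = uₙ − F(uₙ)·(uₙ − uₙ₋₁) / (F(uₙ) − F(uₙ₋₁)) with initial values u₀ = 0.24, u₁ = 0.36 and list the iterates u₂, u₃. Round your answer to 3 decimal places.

F(0.24) = 0.23463, F(0.36) = -0.13032
u₂ = 0.36000 − (-0.13032)·(0.36000 − 0.24000) / (-0.13032 − 0.23463) = 0.36000 − (-0.01564)/(-0.36495) = 0.31715
F(0.31715) = -0.00122
u₃ = 0.31715 − (-0.00122)·(0.31715 − 0.36000) / (-0.00122 − (-0.13032)) = 0.31715 − (0.00005)/(0.12911) = 0.31674

0.317, 0.317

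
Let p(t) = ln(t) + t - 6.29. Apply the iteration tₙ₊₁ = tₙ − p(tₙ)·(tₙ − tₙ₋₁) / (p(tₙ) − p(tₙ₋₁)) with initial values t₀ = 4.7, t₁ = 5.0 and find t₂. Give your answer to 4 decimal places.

4.7352

p(4.7) = -0.042437, p(5.0) = 0.319438
t₂ = 5.000000 − 0.319438·(5.000000 − 4.700000) / (0.319438 − (-0.042437)) = 5.000000 − (0.095831)/(0.361875) = 4.735181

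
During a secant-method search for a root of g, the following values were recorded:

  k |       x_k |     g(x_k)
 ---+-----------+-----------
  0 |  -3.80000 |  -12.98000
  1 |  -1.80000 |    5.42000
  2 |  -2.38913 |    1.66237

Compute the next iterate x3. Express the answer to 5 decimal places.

x3 = -2.38913 − 1.66237·(-2.38913 − (-1.80000)) / (1.66237 − 5.42000)
   = -2.38913 − (-0.9793520)/(-3.7576300) = -2.6497602

-2.64976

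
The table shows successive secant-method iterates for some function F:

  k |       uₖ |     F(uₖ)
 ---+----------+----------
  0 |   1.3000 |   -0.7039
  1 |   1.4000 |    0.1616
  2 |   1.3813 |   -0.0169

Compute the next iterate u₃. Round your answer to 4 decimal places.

1.3831

u₃ = 1.3813 − (-0.0169)·(1.3813 − 1.4000) / (-0.0169 − 0.1616)
   = 1.3813 − (0.000316)/(-0.178500) = 1.383070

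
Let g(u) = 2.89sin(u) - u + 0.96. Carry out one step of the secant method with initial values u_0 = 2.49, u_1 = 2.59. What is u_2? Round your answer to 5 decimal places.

g(2.49) = 0.2226507, g(2.59) = -0.1155119
u_2 = 2.5900000 − (-0.1155119)·(2.5900000 − 2.4900000) / (-0.1155119 − 0.2226507) = 2.5900000 − (-0.0115512)/(-0.3381625) = 2.5558413

2.55584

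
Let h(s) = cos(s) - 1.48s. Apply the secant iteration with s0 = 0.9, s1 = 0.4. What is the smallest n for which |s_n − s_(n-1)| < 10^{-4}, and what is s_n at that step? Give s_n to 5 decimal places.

n = 5, s_n = 0.56916

h(0.9) = -0.7103900, h(0.4) = 0.3290610
s2 = 0.4000000 − 0.3290610·(-0.5000000)/(1.0394510) = 0.5582860;  |Δ| = 0.1582860
h(0.5582860) = 0.0219011
s3 = 0.5582860 − 0.0219011·(0.1582860)/(-0.3071599) = 0.5695721;  |Δ| = 0.0112861
h(0.5695721) = -0.0008348
s4 = 0.5695721 − (-0.0008348)·(0.0112861)/(-0.0227360) = 0.5691577;  |Δ| = 0.0004144
h(0.5691577) = 0.0000019
s5 = 0.5691577 − 0.0000019·(-0.0004144)/(0.0008367) = 0.5691586;  |Δ| = 0.0000009
|s5 − s4| = 0.0000009 < 10^{-4}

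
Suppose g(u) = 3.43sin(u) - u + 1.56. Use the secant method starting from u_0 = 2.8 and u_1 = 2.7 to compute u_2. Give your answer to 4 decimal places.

2.7782

g(2.8) = -0.090991, g(2.7) = 0.325913
u_2 = 2.700000 − 0.325913·(2.700000 − 2.800000) / (0.325913 − (-0.090991)) = 2.700000 − (-0.032591)/(0.416904) = 2.778175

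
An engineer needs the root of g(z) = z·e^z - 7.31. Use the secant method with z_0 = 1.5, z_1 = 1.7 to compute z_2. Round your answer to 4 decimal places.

1.5455

g(1.5) = -0.587466, g(1.7) = 1.995711
z_2 = 1.700000 − 1.995711·(1.700000 − 1.500000) / (1.995711 − (-0.587466)) = 1.700000 − (0.399142)/(2.583177) = 1.545484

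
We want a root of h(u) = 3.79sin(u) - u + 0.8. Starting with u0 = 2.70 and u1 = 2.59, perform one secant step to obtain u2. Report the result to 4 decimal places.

h(2.70) = -0.280230, h(2.59) = 0.196128
u2 = 2.590000 − 0.196128·(2.590000 − 2.700000) / (0.196128 − (-0.280230)) = 2.590000 − (-0.021574)/(0.476358) = 2.635290

2.6353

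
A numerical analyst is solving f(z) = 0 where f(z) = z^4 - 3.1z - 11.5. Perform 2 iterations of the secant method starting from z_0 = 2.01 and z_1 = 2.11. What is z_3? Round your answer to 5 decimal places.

f(2.01) = -1.4085920, f(2.11) = 1.7801944
z_2 = 2.1100000 − 1.7801944·(2.1100000 − 2.0100000) / (1.7801944 − (-1.4085920)) = 2.1100000 − (0.1780194)/(3.1887864) = 2.0541733
f(2.0541733) = -0.0626774
z_3 = 2.0541733 − (-0.0626774)·(2.0541733 − 2.1100000) / (-0.0626774 − 1.7801944) = 2.0541733 − (0.0034991)/(-1.8428718) = 2.0560720

2.05607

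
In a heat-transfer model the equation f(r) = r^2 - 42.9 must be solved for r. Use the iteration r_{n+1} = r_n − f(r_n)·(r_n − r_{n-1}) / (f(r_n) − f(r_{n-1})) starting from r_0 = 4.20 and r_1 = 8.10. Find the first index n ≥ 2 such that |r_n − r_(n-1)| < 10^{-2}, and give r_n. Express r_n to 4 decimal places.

n = 5, r_n = 6.5498

f(4.20) = -25.260000, f(8.10) = 22.710000
r_2 = 8.100000 − 22.710000·(3.900000)/(47.970000) = 6.253659;  |Δ| = 1.846341
f(6.253659) = -3.791755
r_3 = 6.253659 − (-3.791755)·(-1.846341)/(-26.501755) = 6.517825;  |Δ| = 0.264166
f(6.517825) = -0.417958
r_4 = 6.517825 − (-0.417958)·(0.264166)/(3.373797) = 6.550551;  |Δ| = 0.032726
f(6.550551) = 0.009716
r_5 = 6.550551 − 0.009716·(0.032726)/(0.427674) = 6.549807;  |Δ| = 0.000743
|r_5 − r_4| = 0.000743 < 10^{-2}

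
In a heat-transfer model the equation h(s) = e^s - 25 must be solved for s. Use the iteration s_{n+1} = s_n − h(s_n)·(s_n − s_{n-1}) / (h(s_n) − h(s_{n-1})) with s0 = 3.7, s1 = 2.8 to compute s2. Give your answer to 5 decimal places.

h(3.7) = 15.4473044, h(2.8) = -8.5553532
s2 = 2.8000000 − (-8.5553532)·(2.8000000 − 3.7000000) / (-8.5553532 − 15.4473044) = 2.8000000 − (7.6998179)/(-24.0026576) = 3.1207902

3.12079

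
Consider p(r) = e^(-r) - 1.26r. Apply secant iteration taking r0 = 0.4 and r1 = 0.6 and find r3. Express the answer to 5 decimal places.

p(0.4) = 0.1663200, p(0.6) = -0.2071884
r2 = 0.6000000 − (-0.2071884)·(0.6000000 − 0.4000000) / (-0.2071884 − 0.1663200) = 0.6000000 − (-0.0414377)/(-0.3735084) = 0.4890583
p(0.4890583) = -0.0030098
r3 = 0.4890583 − (-0.0030098)·(0.4890583 − 0.6000000) / (-0.0030098 − (-0.2071884)) = 0.4890583 − (0.0003339)/(0.2041786) = 0.4874229

0.48742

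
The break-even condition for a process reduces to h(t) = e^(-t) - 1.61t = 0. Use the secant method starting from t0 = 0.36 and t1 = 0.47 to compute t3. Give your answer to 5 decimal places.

0.41156

h(0.36) = 0.1180763, h(0.47) = -0.1316977
t2 = 0.4700000 − (-0.1316977)·(0.4700000 − 0.3600000) / (-0.1316977 − 0.1180763) = 0.4700000 − (-0.0144868)/(-0.2497741) = 0.4120006
h(0.4120006) = -0.0009970
t3 = 0.4120006 − (-0.0009970)·(0.4120006 − 0.4700000) / (-0.0009970 − (-0.1316977)) = 0.4120006 − (0.0000578)/(0.1307007) = 0.4115581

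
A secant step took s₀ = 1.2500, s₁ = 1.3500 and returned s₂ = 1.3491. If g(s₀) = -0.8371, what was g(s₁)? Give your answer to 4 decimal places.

The secant line through (1.2500, -0.8371) and (1.3500, g(s₁)) crosses zero at s₂ = 1.3491.
So (1.2500, -0.8371), (1.3500, g(s₁)), (1.3491, 0) are collinear:
g(s₁) = -0.8371 · (1.3500 − 1.3491) / (1.2500 − 1.3491) = -0.8371 · (0.000900)/(-0.099100) = 0.007602

0.0076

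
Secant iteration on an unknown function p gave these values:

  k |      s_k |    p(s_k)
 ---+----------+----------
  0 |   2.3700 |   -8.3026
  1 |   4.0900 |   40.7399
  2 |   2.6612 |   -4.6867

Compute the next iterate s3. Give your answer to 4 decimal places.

s3 = 2.6612 − (-4.6867)·(2.6612 − 4.0900) / (-4.6867 − 40.7399)
   = 2.6612 − (6.696357)/(-45.426600) = 2.808610

2.8086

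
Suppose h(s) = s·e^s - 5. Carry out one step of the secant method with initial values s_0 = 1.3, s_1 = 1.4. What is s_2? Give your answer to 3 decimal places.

h(1.3) = -0.22991, h(1.4) = 0.67728
s_2 = 1.40000 − 0.67728·(1.40000 − 1.30000) / (0.67728 − (-0.22991)) = 1.40000 − (0.06773)/(0.90719) = 1.32534

1.325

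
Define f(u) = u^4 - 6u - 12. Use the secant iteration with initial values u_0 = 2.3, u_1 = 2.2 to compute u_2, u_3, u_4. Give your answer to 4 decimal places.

f(2.3) = 2.184100, f(2.2) = -1.774400
u_2 = 2.200000 − (-1.774400)·(2.200000 − 2.300000) / (-1.774400 − 2.184100) = 2.200000 − (0.177440)/(-3.958500) = 2.244825
f(2.244825) = -0.075015
u_3 = 2.244825 − (-0.075015)·(2.244825 − 2.200000) / (-0.075015 − (-1.774400)) = 2.244825 − (-0.003363)/(1.699385) = 2.246804
f(2.246804) = 0.002765
u_4 = 2.246804 − 0.002765·(2.246804 − 2.244825) / (0.002765 − (-0.075015)) = 2.246804 − (0.000005)/(0.077780) = 2.246733

2.2448, 2.2468, 2.2467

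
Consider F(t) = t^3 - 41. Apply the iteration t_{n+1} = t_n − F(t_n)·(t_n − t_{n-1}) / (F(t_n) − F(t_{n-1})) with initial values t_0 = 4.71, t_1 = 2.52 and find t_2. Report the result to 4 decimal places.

F(4.71) = 63.487111, F(2.52) = -24.996992
t_2 = 2.520000 − (-24.996992)·(2.520000 − 4.710000) / (-24.996992 − 63.487111) = 2.520000 − (54.743412)/(-88.484103) = 3.138681

3.1387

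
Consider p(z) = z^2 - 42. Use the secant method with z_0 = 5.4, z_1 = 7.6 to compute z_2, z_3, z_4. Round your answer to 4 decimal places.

6.3877, 6.4733, 6.4808

p(5.4) = -12.840000, p(7.6) = 15.760000
z_2 = 7.600000 − 15.760000·(7.600000 − 5.400000) / (15.760000 − (-12.840000)) = 7.600000 − (34.672000)/(28.600000) = 6.387692
p(6.387692) = -1.197387
z_3 = 6.387692 − (-1.197387)·(6.387692 − 7.600000) / (-1.197387 − 15.760000) = 6.387692 − (1.451601)/(-16.957387) = 6.473295
p(6.473295) = -0.096449
z_4 = 6.473295 − (-0.096449)·(6.473295 − 6.387692) / (-0.096449 − (-1.197387)) = 6.473295 − (-0.008256)/(1.100938) = 6.480795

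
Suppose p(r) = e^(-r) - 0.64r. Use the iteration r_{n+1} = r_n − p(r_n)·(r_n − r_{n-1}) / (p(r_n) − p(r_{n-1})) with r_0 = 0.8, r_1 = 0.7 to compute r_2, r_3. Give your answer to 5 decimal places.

0.74367, 0.74315

p(0.8) = -0.0626710, p(0.7) = 0.0485853
r_2 = 0.7000000 − 0.0485853·(0.7000000 − 0.8000000) / (0.0485853 − (-0.0626710)) = 0.7000000 − (-0.0048585)/(0.1112563) = 0.7436697
p(0.7436697) = -0.0005823
r_3 = 0.7436697 − (-0.0005823)·(0.7436697 − 0.7000000) / (-0.0005823 − 0.0485853) = 0.7436697 − (-0.0000254)/(-0.0491676) = 0.7431525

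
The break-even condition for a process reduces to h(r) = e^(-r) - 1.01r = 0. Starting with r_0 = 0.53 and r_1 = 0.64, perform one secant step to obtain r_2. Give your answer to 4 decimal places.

h(0.53) = 0.053305, h(0.64) = -0.119108
r_2 = 0.640000 − (-0.119108)·(0.640000 − 0.530000) / (-0.119108 − 0.053305) = 0.640000 − (-0.013102)/(-0.172413) = 0.564009

0.5640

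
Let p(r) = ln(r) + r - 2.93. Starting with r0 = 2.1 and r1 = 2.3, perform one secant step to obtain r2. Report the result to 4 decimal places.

2.1605

p(2.1) = -0.088063, p(2.3) = 0.202909
r2 = 2.300000 − 0.202909·(2.300000 − 2.100000) / (0.202909 − (-0.088063)) = 2.300000 − (0.040582)/(0.290972) = 2.160530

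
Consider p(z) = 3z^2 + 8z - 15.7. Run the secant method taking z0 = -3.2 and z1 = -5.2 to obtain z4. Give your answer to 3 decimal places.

-3.982

p(-3.2) = -10.58000, p(-5.2) = 23.82000
z2 = -5.20000 − 23.82000·(-5.20000 − (-3.20000)) / (23.82000 − (-10.58000)) = -5.20000 − (-47.64000)/(34.40000) = -3.81512
p(-3.81512) = -2.55559
z3 = -3.81512 − (-2.55559)·(-3.81512 − (-5.20000)) / (-2.55559 − 23.82000) = -3.81512 − (-3.53920)/(-26.37559) = -3.94930
p(-3.94930) = -0.50347
z4 = -3.94930 − (-0.50347)·(-3.94930 − (-3.81512)) / (-0.50347 − (-2.55559)) = -3.94930 − (0.06756)/(2.05212) = -3.98222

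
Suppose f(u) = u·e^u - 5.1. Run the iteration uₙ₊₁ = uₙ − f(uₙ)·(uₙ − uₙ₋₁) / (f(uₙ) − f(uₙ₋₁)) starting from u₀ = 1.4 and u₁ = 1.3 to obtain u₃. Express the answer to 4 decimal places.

f(1.4) = 0.577280, f(1.3) = -0.329914
u₂ = 1.300000 − (-0.329914)·(1.300000 − 1.400000) / (-0.329914 − 0.577280) = 1.300000 − (0.032991)/(-0.907194) = 1.336366
f(1.336366) = -0.014869
u₃ = 1.336366 − (-0.014869)·(1.336366 − 1.300000) / (-0.014869 − (-0.329914)) = 1.336366 − (-0.000541)/(0.315045) = 1.338083

1.3381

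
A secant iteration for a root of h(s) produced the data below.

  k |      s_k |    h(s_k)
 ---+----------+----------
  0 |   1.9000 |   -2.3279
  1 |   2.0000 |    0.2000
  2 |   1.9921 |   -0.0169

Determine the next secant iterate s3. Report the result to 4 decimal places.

s3 = 1.9921 − (-0.0169)·(1.9921 − 2.0000) / (-0.0169 − 0.2000)
   = 1.9921 − (0.000134)/(-0.216900) = 1.992716

1.9927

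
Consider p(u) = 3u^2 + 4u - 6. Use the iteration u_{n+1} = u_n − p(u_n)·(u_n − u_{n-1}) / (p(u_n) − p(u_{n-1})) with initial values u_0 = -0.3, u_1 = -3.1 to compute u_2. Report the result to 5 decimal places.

p(-0.3) = -6.9300000, p(-3.1) = 10.4300000
u_2 = -3.1000000 − 10.4300000·(-3.1000000 − (-0.3000000)) / (10.4300000 − (-6.9300000)) = -3.1000000 − (-29.2040000)/(17.3600000) = -1.4177419

-1.41774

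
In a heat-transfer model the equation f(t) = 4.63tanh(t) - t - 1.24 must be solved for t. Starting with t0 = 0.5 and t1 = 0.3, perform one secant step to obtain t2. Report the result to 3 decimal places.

f(0.5) = 0.39960, f(0.3) = -0.19122
t2 = 0.30000 − (-0.19122)·(0.30000 − 0.50000) / (-0.19122 − 0.39960) = 0.30000 − (0.03824)/(-0.59083) = 0.36473

0.365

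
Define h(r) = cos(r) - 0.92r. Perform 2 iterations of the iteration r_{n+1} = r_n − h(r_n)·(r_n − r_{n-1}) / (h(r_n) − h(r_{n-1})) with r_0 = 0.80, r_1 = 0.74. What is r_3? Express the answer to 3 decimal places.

h(0.80) = -0.03929, h(0.74) = 0.05767
r_2 = 0.74000 − 0.05767·(0.74000 − 0.80000) / (0.05767 − (-0.03929)) = 0.74000 − (-0.00346)/(0.09696) = 0.77569
h(0.77569) = 0.00031
r_3 = 0.77569 − 0.00031·(0.77569 − 0.74000) / (0.00031 − 0.05767) = 0.77569 − (0.00001)/(-0.05736) = 0.77588

0.776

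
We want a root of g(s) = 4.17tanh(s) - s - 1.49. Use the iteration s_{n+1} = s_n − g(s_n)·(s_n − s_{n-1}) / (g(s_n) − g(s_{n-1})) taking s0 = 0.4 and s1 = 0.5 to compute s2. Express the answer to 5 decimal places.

g(0.4) = -0.3056128, g(0.5) = -0.0629715
s2 = 0.5000000 − (-0.0629715)·(0.5000000 − 0.4000000) / (-0.0629715 − (-0.3056128)) = 0.5000000 − (-0.0062971)/(0.2426414) = 0.5259525

0.52595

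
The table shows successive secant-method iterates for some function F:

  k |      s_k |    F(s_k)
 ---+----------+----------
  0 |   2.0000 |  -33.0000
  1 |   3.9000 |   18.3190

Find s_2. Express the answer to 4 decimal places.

s_2 = 3.9000 − 18.3190·(3.9000 − 2.0000) / (18.3190 − (-33.0000))
   = 3.9000 − (34.806100)/(51.319000) = 3.221770

3.2218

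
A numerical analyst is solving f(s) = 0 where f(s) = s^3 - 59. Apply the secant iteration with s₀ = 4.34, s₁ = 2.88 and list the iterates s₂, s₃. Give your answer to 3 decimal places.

f(4.34) = 22.74650, f(2.88) = -35.11213
s₂ = 2.88000 − (-35.11213)·(2.88000 − 4.34000) / (-35.11213 − 22.74650) = 2.88000 − (51.26371)/(-57.85863) = 3.76602
f(3.76602) = -5.58704
s₃ = 3.76602 − (-5.58704)·(3.76602 − 2.88000) / (-5.58704 − (-35.11213)) = 3.76602 − (-4.95021)/(29.52509) = 3.93368

3.766, 3.934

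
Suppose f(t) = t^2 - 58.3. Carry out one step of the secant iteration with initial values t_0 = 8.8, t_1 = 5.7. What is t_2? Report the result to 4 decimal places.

7.4800

f(8.8) = 19.140000, f(5.7) = -25.810000
t_2 = 5.700000 − (-25.810000)·(5.700000 − 8.800000) / (-25.810000 − 19.140000) = 5.700000 − (80.011000)/(-44.950000) = 7.480000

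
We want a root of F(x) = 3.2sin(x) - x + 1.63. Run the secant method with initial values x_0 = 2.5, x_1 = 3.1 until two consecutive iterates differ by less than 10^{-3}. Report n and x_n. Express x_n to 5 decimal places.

n = 4, x_n = 2.77550

F(2.5) = 1.0451109, F(3.1) = -1.3369419
x_2 = 3.1000000 − (-1.3369419)·(0.6000000)/(-2.3820527) = 2.7632463;  |Δ| = 0.3367537
F(2.7632463) = 0.0487835
x_3 = 2.7632463 − 0.0487835·(-0.3367537)/(1.3857254) = 2.7751015;  |Δ| = 0.0118552
F(2.7751015) = 0.0015925
x_4 = 2.7751015 − 0.0015925·(0.0118552)/(-0.0471910) = 2.7755015;  |Δ| = 0.0004001
|x_4 − x_3| = 0.0004001 < 10^{-3}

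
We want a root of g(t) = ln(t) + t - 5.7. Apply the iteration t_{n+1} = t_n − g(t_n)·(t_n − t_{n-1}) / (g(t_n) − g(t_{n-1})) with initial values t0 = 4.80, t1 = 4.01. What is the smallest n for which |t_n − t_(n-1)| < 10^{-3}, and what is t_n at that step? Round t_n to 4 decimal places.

g(4.80) = 0.668616, g(4.01) = -0.301209
t2 = 4.010000 − (-0.301209)·(-0.790000)/(-0.969825) = 4.255359;  |Δ| = 0.245359
g(4.255359) = 0.003538
t3 = 4.255359 − 0.003538·(0.245359)/(0.304747) = 4.252510;  |Δ| = 0.002848
g(4.252510) = 0.000020
t4 = 4.252510 − 0.000020·(-0.002848)/(-0.003518) = 4.252494;  |Δ| = 0.000016
|t4 − t3| = 0.000016 < 10^{-3}

n = 4, t_n = 4.2525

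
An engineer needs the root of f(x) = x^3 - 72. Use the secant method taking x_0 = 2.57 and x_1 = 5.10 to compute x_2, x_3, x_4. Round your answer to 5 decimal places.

f(2.57) = -55.0254070, f(5.10) = 60.6510000
x_2 = 5.1000000 − 60.6510000·(5.1000000 − 2.5700000) / (60.6510000 − (-55.0254070)) = 5.1000000 − (153.4470300)/(115.6764070) = 3.7734803
f(3.7734803) = -18.2688335
x_3 = 3.7734803 − (-18.2688335)·(3.7734803 − 5.1000000) / (-18.2688335 − 60.6510000) = 3.7734803 − (24.2339671)/(-78.9198335) = 4.0805510
f(4.0805510) = -4.0551675
x_4 = 4.0805510 − (-4.0551675)·(4.0805510 − 3.7734803) / (-4.0551675 − (-18.2688335)) = 4.0805510 − (-1.2452231)/(14.2136660) = 4.1681585

3.77348, 4.08055, 4.16816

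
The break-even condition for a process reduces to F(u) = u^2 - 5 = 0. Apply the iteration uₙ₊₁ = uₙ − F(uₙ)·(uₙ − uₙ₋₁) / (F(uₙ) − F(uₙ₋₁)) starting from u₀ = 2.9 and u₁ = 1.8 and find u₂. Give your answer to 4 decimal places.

F(2.9) = 3.410000, F(1.8) = -1.760000
u₂ = 1.800000 − (-1.760000)·(1.800000 − 2.900000) / (-1.760000 − 3.410000) = 1.800000 − (1.936000)/(-5.170000) = 2.174468

2.1745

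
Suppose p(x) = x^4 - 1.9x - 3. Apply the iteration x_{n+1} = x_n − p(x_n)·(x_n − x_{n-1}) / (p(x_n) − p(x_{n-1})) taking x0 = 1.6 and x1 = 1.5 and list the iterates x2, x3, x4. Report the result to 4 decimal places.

p(1.6) = 0.513600, p(1.5) = -0.787500
x2 = 1.500000 − (-0.787500)·(1.500000 − 1.600000) / (-0.787500 − 0.513600) = 1.500000 − (0.078750)/(-1.301100) = 1.560526
p(1.560526) = -0.034603
x3 = 1.560526 − (-0.034603)·(1.560526 − 1.500000) / (-0.034603 − (-0.787500)) = 1.560526 − (-0.002094)/(0.752897) = 1.563307
p(1.563307) = 0.002510
x4 = 1.563307 − 0.002510·(1.563307 − 1.560526) / (0.002510 − (-0.034603)) = 1.563307 − (0.000007)/(0.037113) = 1.563119

1.5605, 1.5633, 1.5631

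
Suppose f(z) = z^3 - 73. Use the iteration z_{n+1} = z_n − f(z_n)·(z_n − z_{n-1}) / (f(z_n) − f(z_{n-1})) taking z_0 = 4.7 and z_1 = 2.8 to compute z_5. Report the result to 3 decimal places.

4.179

f(4.7) = 30.82300, f(2.8) = -51.04800
z_2 = 2.80000 − (-51.04800)·(2.80000 − 4.70000) / (-51.04800 − 30.82300) = 2.80000 − (96.99120)/(-81.87100) = 3.98468
f(3.98468) = -9.73239
z_3 = 3.98468 − (-9.73239)·(3.98468 − 2.80000) / (-9.73239 − (-51.04800)) = 3.98468 − (-11.52980)/(41.31561) = 4.26375
f(4.26375) = 4.51310
z_4 = 4.26375 − 4.51310·(4.26375 − 3.98468) / (4.51310 − (-9.73239)) = 4.26375 − (1.25946)/(14.24550) = 4.17534
f(4.17534) = -0.20942
z_5 = 4.17534 − (-0.20942)·(4.17534 − 4.26375) / (-0.20942 − 4.51310) = 4.17534 − (0.01851)/(-4.72252) = 4.17926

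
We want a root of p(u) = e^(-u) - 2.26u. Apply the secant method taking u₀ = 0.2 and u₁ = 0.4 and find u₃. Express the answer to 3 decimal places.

0.321

p(0.2) = 0.36673, p(0.4) = -0.23368
u₂ = 0.40000 − (-0.23368)·(0.40000 − 0.20000) / (-0.23368 − 0.36673) = 0.40000 − (-0.04674)/(-0.60041) = 0.32216
p(0.32216) = -0.00350
u₃ = 0.32216 − (-0.00350)·(0.32216 − 0.40000) / (-0.00350 − (-0.23368)) = 0.32216 − (0.00027)/(0.23018) = 0.32098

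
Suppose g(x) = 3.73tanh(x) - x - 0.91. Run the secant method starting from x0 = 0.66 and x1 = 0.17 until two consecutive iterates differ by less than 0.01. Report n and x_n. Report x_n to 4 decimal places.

n = 4, x_n = 0.3523

g(0.66) = 0.587296, g(0.17) = -0.451939
x2 = 0.170000 − (-0.451939)·(-0.490000)/(-1.039234) = 0.383090;  |Δ| = 0.213090
g(0.383090) = 0.069806
x3 = 0.383090 − 0.069806·(0.213090)/(0.521745) = 0.354580;  |Δ| = 0.028510
g(0.354580) = 0.005227
x4 = 0.354580 − 0.005227·(-0.028510)/(-0.064579) = 0.352272;  |Δ| = 0.002307
|x4 − x3| = 0.002307 < 0.01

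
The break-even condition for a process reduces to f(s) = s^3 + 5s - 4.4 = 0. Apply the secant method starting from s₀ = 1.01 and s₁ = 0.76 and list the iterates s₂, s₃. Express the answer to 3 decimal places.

f(1.01) = 1.68030, f(0.76) = -0.16102
s₂ = 0.76000 − (-0.16102)·(0.76000 − 1.01000) / (-0.16102 − 1.68030) = 0.76000 − (0.04026)/(-1.84133) = 0.78186
f(0.78186) = -0.01273
s₃ = 0.78186 − (-0.01273)·(0.78186 − 0.76000) / (-0.01273 − (-0.16102)) = 0.78186 − (-0.00028)/(0.14830) = 0.78374

0.782, 0.784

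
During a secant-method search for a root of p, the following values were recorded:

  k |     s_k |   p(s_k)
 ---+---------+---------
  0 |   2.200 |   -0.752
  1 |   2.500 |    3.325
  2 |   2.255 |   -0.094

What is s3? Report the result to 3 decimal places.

2.262

s3 = 2.255 − (-0.094)·(2.255 − 2.500) / (-0.094 − 3.325)
   = 2.255 − (0.02303)/(-3.41900) = 2.26174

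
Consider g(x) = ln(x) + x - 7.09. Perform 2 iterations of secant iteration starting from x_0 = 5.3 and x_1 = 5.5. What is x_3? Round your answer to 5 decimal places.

5.40304

g(5.3) = -0.1222932, g(5.5) = 0.1147481
x_2 = 5.5000000 − 0.1147481·(5.5000000 − 5.3000000) / (0.1147481 − (-0.1222932)) = 5.5000000 − (0.0229496)/(0.2370413) = 5.4031830
g(5.4031830) = 0.0001713
x_3 = 5.4031830 − 0.0001713·(5.4031830 − 5.5000000) / (0.0001713 − 0.1147481) = 5.4031830 − (-0.0000166)/(-0.1145768) = 5.4030383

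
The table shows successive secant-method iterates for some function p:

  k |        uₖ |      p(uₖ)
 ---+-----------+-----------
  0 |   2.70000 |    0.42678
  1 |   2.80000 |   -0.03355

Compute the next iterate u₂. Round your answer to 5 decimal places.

2.79271

u₂ = 2.80000 − (-0.03355)·(2.80000 − 2.70000) / (-0.03355 − 0.42678)
   = 2.80000 − (-0.0033550)/(-0.4603300) = 2.7927118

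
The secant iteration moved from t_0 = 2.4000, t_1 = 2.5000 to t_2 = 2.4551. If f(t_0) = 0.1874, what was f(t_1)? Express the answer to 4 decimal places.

-0.1527

The secant line through (2.4000, 0.1874) and (2.5000, f(t_1)) crosses zero at t_2 = 2.4551.
So (2.4000, 0.1874), (2.5000, f(t_1)), (2.4551, 0) are collinear:
f(t_1) = 0.1874 · (2.5000 − 2.4551) / (2.4000 − 2.4551) = 0.1874 · (0.044900)/(-0.055100) = -0.152709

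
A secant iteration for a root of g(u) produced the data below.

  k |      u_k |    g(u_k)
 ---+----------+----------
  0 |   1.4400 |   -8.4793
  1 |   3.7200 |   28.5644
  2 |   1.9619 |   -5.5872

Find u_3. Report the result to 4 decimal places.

2.2495

u_3 = 1.9619 − (-5.5872)·(1.9619 − 3.7200) / (-5.5872 − 28.5644)
   = 1.9619 − (9.822856)/(-34.151600) = 2.249525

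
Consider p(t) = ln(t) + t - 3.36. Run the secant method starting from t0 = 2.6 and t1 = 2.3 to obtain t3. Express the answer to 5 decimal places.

2.45990

p(2.6) = 0.1955114, p(2.3) = -0.2270909
t2 = 2.3000000 − (-0.2270909)·(2.3000000 − 2.6000000) / (-0.2270909 − 0.1955114) = 2.3000000 − (0.0681273)/(-0.4226023) = 2.4612089
p(2.4612089) = 0.0018616
t3 = 2.4612089 − 0.0018616·(2.4612089 − 2.3000000) / (0.0018616 − (-0.2270909)) = 2.4612089 − (0.0003001)/(0.2289525) = 2.4598982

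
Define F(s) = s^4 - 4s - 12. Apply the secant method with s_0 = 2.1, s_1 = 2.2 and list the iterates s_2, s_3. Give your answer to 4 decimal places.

2.1266, 2.1281

F(2.1) = -0.951900, F(2.2) = 2.625600
s_2 = 2.200000 − 2.625600·(2.200000 − 2.100000) / (2.625600 − (-0.951900)) = 2.200000 − (0.262560)/(3.577500) = 2.126608
F(2.126608) = -0.053774
s_3 = 2.126608 − (-0.053774)·(2.126608 − 2.200000) / (-0.053774 − 2.625600) = 2.126608 − (0.003947)/(-2.679374) = 2.128081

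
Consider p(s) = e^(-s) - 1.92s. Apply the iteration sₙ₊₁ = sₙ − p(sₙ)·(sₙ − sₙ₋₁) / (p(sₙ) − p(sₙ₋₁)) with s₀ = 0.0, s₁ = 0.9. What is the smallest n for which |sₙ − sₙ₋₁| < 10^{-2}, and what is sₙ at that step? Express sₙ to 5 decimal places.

n = 4, sₙ = 0.36248

p(0.0) = 1.0000000, p(0.9) = -1.3214303
s₂ = 0.9000000 − (-1.3214303)·(0.9000000)/(-2.3214303) = 0.3876920;  |Δ| = 0.5123080
p(0.3876920) = -0.0657473
s₃ = 0.3876920 − (-0.0657473)·(-0.5123080)/(1.2556830) = 0.3608677;  |Δ| = 0.0268244
p(0.3608677) = 0.0042054
s₄ = 0.3608677 − 0.0042054·(-0.0268244)/(0.0699527) = 0.3624803;  |Δ| = 0.0016126
|s₄ − s₃| = 0.0016126 < 10^{-2}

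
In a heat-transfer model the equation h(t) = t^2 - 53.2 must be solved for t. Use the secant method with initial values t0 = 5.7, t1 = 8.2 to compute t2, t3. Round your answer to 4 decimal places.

7.1899, 7.2877

h(5.7) = -20.710000, h(8.2) = 14.040000
t2 = 8.200000 − 14.040000·(8.200000 − 5.700000) / (14.040000 − (-20.710000)) = 8.200000 − (35.100000)/(34.750000) = 7.189928
h(7.189928) = -1.504935
t3 = 7.189928 − (-1.504935)·(7.189928 − 8.200000) / (-1.504935 − 14.040000) = 7.189928 − (1.520092)/(-15.544935) = 7.287715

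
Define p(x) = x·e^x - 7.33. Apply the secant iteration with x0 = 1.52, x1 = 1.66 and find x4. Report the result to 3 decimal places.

1.552

p(1.52) = -0.38022, p(1.66) = 1.40046
x2 = 1.66000 − 1.40046·(1.66000 − 1.52000) / (1.40046 − (-0.38022)) = 1.66000 − (0.19606)/(1.78067) = 1.54989
p(1.54989) = -0.02850
x3 = 1.54989 − (-0.02850)·(1.54989 − 1.66000) / (-0.02850 − 1.40046) = 1.54989 − (0.00314)/(-1.42896) = 1.55209
p(1.55209) = -0.00208
x4 = 1.55209 − (-0.00208)·(1.55209 − 1.54989) / (-0.00208 − (-0.02850)) = 1.55209 − (0.00000)/(0.02642) = 1.55226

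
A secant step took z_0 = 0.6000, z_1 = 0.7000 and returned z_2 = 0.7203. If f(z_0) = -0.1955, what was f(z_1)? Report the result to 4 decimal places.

The secant line through (0.6000, -0.1955) and (0.7000, f(z_1)) crosses zero at z_2 = 0.7203.
So (0.6000, -0.1955), (0.7000, f(z_1)), (0.7203, 0) are collinear:
f(z_1) = -0.1955 · (0.7000 − 0.7203) / (0.6000 − 0.7203) = -0.1955 · (-0.020300)/(-0.120300) = -0.032990

-0.0330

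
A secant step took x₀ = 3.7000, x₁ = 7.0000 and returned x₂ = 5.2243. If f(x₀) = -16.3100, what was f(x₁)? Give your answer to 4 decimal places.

19.0000

The secant line through (3.7000, -16.3100) and (7.0000, f(x₁)) crosses zero at x₂ = 5.2243.
So (3.7000, -16.3100), (7.0000, f(x₁)), (5.2243, 0) are collinear:
f(x₁) = -16.3100 · (7.0000 − 5.2243) / (3.7000 − 5.2243) = -16.3100 · (1.775700)/(-1.524300) = 18.999978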